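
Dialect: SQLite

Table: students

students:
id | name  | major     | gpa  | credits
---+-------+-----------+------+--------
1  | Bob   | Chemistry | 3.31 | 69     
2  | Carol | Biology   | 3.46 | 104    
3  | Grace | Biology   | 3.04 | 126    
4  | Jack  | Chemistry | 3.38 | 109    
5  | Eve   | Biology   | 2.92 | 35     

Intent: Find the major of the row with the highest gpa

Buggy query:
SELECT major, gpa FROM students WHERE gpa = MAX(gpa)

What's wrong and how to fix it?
Bug: MAX(gpa) is an aggregate and cannot be used directly in WHERE

Fix: Wrap MAX in a scalar subquery so WHERE compares against a single value

Corrected query:
SELECT major, gpa FROM students WHERE gpa = (SELECT MAX(gpa) FROM students)

Result:
major   | gpa 
--------+-----
Biology | 3.46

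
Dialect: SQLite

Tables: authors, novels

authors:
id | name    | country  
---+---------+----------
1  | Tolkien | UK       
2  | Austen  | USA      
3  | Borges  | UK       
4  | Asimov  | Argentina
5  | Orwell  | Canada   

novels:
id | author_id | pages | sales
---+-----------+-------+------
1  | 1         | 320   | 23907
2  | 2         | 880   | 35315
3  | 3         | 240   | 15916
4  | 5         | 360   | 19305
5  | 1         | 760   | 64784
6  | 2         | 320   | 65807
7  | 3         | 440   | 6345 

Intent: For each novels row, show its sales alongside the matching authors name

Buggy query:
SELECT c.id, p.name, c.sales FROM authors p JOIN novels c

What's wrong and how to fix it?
Bug: Missing join condition: each novels row is matched to all authors rows instead of just its own

Fix: Add ON c.author_id = p.id to the JOIN

Corrected query:
SELECT c.id, p.name, c.sales FROM authors p JOIN novels c ON c.author_id = p.id

Result:
id | name    | sales
---+---------+------
1  | Tolkien | 23907
2  | Austen  | 35315
3  | Borges  | 15916
4  | Orwell  | 19305
5  | Tolkien | 64784
6  | Austen  | 65807
7  | Borges  | 6345 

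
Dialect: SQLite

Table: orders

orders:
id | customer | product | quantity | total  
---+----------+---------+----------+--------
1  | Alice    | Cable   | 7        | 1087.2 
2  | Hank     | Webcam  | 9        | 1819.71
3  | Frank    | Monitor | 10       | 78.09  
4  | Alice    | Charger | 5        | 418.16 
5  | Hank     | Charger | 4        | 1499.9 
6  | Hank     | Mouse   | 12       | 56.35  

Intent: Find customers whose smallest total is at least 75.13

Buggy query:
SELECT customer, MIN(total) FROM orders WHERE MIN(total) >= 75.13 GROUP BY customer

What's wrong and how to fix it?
Bug: Aggregates like MIN are computed per group after WHERE runs

Fix: Use HAVING for the per-group MIN condition

Corrected query:
SELECT customer, MIN(total) FROM orders GROUP BY customer HAVING MIN(total) >= 75.13

Result:
customer | MIN(total)
---------+-----------
Alice    | 418.16    
Frank    | 78.09     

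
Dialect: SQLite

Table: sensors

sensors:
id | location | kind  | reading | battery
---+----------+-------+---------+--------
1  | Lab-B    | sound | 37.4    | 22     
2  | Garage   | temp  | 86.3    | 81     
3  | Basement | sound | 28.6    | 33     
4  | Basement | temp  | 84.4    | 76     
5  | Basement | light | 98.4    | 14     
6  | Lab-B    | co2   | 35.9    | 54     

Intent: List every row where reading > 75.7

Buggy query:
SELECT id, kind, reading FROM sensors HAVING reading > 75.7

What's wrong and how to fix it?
Bug: This is a non-aggregate query (no GROUP BY, no aggregates), so in SQLite the HAVING clause is invalid here; a row-level condition belongs in WHERE

Fix: Use WHERE for row-level filtering

Corrected query:
SELECT id, kind, reading FROM sensors WHERE reading > 75.7

Result:
id | kind  | reading
---+-------+--------
2  | temp  | 86.3   
4  | temp  | 84.4   
5  | light | 98.4   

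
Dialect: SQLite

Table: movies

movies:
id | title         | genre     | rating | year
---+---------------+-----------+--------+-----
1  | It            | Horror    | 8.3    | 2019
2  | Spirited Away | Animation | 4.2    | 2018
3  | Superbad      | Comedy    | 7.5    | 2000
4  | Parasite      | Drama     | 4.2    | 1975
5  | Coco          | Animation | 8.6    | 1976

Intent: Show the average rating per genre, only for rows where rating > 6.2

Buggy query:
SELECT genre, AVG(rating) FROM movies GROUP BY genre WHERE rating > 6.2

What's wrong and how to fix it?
Bug: Row-level WHERE must come before GROUP BY in the clause order

Fix: Move the WHERE clause before GROUP BY

Corrected query:
SELECT genre, AVG(rating) FROM movies WHERE rating > 6.2 GROUP BY genre

Result:
genre     | AVG(rating)
----------+------------
Animation | 8.6        
Comedy    | 7.5        
Horror    | 8.3        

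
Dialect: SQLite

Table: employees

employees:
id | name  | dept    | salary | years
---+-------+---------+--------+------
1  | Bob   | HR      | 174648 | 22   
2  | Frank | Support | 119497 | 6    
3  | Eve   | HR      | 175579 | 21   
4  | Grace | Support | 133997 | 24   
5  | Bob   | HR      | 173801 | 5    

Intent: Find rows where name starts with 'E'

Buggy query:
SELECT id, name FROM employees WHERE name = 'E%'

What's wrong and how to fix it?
Bug: '=' compares the literal string including the % character; pattern matching needs LIKE

Fix: Use LIKE for wildcard pattern matching

Corrected query:
SELECT id, name FROM employees WHERE name LIKE 'E%'

Result:
id | name
---+-----
3  | Eve 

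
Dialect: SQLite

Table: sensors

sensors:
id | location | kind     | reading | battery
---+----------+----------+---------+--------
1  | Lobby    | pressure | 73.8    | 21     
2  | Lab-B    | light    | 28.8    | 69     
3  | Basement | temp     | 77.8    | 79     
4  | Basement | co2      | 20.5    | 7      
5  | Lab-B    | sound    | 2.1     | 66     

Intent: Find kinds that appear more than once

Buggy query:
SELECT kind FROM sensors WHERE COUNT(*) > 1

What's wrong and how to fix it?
Bug: WHERE can't reference COUNT(*); aggregates are computed after WHERE

Fix: GROUP BY kind, then filter groups with HAVING COUNT(*) > 1

Corrected query:
SELECT kind FROM sensors GROUP BY kind HAVING COUNT(*) > 1

Result:
(no rows)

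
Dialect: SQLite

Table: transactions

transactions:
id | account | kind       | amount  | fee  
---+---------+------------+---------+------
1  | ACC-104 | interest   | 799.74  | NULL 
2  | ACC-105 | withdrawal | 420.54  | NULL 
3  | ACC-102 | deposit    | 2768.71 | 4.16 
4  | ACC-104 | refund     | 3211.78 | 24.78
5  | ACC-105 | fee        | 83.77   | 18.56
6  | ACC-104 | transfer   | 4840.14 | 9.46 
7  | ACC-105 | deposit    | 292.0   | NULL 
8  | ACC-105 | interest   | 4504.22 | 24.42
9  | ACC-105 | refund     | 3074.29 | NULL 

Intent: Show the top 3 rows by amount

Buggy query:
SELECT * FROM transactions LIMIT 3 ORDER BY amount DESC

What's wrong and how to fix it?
Bug: LIMIT must come after ORDER BY

Fix: Sort with ORDER BY, then apply LIMIT

Corrected query:
SELECT * FROM transactions ORDER BY amount DESC LIMIT 3

Result:
id | account | kind     | amount  | fee  
---+---------+----------+---------+------
6  | ACC-104 | transfer | 4840.14 | 9.46 
8  | ACC-105 | interest | 4504.22 | 24.42
4  | ACC-104 | refund   | 3211.78 | 24.78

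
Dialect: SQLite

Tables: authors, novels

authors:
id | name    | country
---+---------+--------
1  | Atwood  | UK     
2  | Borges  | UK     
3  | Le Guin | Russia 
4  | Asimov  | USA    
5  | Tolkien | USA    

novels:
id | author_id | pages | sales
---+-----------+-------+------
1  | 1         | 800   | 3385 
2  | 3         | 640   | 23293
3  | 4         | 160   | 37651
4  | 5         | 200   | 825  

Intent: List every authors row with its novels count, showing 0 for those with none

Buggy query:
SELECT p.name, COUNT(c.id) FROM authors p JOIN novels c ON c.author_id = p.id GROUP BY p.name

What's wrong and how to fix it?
Bug: An inner join excludes parents with zero children

Fix: Use LEFT JOIN so parents without children still appear (COUNT(c.id) gives 0)

Corrected query:
SELECT p.name, COUNT(c.id) FROM authors p LEFT JOIN novels c ON c.author_id = p.id GROUP BY p.name

Result:
name    | COUNT(c.id)
--------+------------
Asimov  | 1          
Atwood  | 1          
Borges  | 0          
Le Guin | 1          
Tolkien | 1          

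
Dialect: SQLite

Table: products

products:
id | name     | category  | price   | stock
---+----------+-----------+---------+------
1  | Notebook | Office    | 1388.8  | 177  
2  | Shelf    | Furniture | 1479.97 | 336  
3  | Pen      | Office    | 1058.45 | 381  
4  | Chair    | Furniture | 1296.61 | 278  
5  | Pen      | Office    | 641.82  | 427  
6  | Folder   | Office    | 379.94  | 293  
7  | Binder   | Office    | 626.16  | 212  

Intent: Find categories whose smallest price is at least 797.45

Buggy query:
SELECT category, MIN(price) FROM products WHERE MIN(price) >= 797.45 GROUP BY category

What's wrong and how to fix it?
Bug: MIN() in WHERE is a misuse of aggregate

Fix: Use HAVING for the per-group MIN condition

Corrected query:
SELECT category, MIN(price) FROM products GROUP BY category HAVING MIN(price) >= 797.45

Result:
category  | MIN(price)
----------+-----------
Furniture | 1296.61   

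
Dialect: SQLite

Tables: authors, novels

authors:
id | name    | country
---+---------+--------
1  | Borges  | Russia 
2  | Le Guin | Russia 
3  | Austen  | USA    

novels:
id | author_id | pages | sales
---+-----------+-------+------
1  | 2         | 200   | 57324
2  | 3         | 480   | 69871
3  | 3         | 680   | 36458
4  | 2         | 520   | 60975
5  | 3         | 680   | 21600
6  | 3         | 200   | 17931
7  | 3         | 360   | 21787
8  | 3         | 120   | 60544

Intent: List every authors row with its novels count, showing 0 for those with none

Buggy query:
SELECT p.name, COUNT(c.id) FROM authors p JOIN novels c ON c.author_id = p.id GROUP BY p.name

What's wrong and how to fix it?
Bug: An inner join excludes parents with zero children

Fix: Use LEFT JOIN so parents without children still appear (COUNT(c.id) gives 0)

Corrected query:
SELECT p.name, COUNT(c.id) FROM authors p LEFT JOIN novels c ON c.author_id = p.id GROUP BY p.name

Result:
name    | COUNT(c.id)
--------+------------
Austen  | 6          
Borges  | 0          
Le Guin | 2          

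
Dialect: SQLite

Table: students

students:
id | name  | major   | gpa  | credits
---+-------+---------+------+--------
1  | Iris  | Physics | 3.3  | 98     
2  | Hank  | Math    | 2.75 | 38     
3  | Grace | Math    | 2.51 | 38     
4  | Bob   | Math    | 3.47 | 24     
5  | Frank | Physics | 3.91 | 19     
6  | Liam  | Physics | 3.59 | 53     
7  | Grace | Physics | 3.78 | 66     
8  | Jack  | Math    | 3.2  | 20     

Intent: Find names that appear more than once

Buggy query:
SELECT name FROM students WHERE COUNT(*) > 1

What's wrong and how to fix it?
Bug: COUNT(*) is an aggregate and cannot be used in WHERE

Fix: Group first, then use HAVING for the count condition

Corrected query:
SELECT name FROM students GROUP BY name HAVING COUNT(*) > 1

Result:
name 
-----
Grace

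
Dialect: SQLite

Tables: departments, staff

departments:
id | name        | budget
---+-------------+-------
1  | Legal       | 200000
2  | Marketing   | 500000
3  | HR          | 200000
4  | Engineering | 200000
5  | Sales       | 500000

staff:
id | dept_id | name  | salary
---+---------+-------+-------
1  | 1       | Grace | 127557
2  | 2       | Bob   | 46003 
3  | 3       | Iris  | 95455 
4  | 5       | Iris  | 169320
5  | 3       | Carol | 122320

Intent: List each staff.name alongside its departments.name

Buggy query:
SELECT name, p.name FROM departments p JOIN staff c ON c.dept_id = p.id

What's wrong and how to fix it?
Bug: Both tables have a 'name' column; the unqualified reference is ambiguous

Fix: Qualify the column with its table alias (c.name)

Corrected query:
SELECT c.name, p.name FROM departments p JOIN staff c ON c.dept_id = p.id

Result:
name  | name     
------+----------
Grace | Legal    
Bob   | Marketing
Iris  | HR       
Iris  | Sales    
Carol | HR       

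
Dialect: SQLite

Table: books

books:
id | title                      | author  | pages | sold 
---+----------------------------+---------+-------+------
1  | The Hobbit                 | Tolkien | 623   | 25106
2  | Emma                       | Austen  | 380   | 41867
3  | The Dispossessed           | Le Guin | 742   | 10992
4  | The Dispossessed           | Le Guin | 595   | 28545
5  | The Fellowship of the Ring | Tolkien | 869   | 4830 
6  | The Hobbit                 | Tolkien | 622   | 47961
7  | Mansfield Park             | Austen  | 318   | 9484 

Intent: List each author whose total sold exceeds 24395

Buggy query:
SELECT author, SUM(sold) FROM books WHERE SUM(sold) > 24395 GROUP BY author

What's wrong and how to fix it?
Bug: WHERE runs before GROUP BY, so aggregates aren't available there

Fix: Use HAVING (which filters groups after aggregation) instead of WHERE

Corrected query:
SELECT author, SUM(sold) FROM books GROUP BY author HAVING SUM(sold) > 24395

Result:
author  | SUM(sold)
--------+----------
Austen  | 51351    
Le Guin | 39537    
Tolkien | 77897    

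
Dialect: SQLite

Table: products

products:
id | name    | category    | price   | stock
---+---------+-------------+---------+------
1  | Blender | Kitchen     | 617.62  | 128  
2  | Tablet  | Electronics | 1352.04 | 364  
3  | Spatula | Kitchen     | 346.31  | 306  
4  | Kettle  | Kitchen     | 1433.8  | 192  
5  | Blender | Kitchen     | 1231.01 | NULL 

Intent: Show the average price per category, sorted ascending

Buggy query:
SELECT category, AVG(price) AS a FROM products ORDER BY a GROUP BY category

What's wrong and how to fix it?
Bug: GROUP BY must precede ORDER BY

Fix: Move ORDER BY to the end, after GROUP BY

Corrected query:
SELECT category, AVG(price) AS a FROM products GROUP BY category ORDER BY a

Result:
category    | a      
------------+--------
Kitchen     | 907.185
Electronics | 1352.04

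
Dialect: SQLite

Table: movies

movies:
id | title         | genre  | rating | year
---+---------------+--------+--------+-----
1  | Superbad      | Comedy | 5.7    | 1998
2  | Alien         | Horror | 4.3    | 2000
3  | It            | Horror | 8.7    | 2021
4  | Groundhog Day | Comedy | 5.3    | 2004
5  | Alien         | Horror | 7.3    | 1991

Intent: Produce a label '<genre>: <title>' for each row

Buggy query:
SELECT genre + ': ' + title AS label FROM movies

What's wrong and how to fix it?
Bug: SQLite uses || for string concatenation; + coerces text to numbers (yielding 0)

Fix: Replace + with || to concatenate text

Corrected query:
SELECT genre || ': ' || title AS label FROM movies

Result:
label                
---------------------
Comedy: Superbad     
Horror: Alien        
Horror: It           
Comedy: Groundhog Day
Horror: Alien        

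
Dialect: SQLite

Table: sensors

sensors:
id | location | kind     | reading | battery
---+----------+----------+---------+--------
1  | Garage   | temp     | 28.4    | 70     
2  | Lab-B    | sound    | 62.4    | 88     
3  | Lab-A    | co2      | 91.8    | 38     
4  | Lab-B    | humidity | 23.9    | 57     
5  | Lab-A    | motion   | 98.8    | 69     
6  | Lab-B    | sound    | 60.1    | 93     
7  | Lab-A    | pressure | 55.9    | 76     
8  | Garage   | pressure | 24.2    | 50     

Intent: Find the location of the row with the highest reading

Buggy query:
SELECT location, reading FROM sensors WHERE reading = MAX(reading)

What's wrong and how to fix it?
Bug: MAX(reading) is an aggregate and cannot be used directly in WHERE

Fix: Use a subquery: WHERE reading = (SELECT MAX(reading) FROM sensors)

Corrected query:
SELECT location, reading FROM sensors WHERE reading = (SELECT MAX(reading) FROM sensors)

Result:
location | reading
---------+--------
Lab-A    | 98.8   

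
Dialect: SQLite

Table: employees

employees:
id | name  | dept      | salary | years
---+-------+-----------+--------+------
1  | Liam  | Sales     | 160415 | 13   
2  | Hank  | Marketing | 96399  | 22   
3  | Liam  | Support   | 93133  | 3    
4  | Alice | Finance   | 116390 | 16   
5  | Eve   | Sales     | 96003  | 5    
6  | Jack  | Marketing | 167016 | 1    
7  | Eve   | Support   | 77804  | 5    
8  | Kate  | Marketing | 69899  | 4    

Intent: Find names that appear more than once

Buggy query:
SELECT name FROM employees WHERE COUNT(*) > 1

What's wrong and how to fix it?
Bug: COUNT(*) is an aggregate and cannot be used in WHERE

Fix: GROUP BY name, then filter groups with HAVING COUNT(*) > 1

Corrected query:
SELECT name FROM employees GROUP BY name HAVING COUNT(*) > 1

Result:
name
----
Eve 
Liam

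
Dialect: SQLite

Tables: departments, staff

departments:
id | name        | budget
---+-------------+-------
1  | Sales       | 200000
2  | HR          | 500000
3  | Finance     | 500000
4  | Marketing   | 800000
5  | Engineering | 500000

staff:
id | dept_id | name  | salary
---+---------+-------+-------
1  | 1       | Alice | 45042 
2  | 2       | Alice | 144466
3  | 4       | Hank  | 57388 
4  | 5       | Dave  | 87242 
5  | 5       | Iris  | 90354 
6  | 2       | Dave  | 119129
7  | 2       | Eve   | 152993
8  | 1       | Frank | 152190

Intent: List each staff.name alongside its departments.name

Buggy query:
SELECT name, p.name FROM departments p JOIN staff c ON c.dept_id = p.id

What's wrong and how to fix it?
Bug: 'name' exists in both joined tables, so the database can't tell which one is meant

Fix: Qualify the column with its table alias (c.name)

Corrected query:
SELECT c.name, p.name FROM departments p JOIN staff c ON c.dept_id = p.id

Result:
name  | name       
------+------------
Alice | Sales      
Alice | HR         
Hank  | Marketing  
Dave  | Engineering
Iris  | Engineering
Dave  | HR         
Eve   | HR         
Frank | Sales      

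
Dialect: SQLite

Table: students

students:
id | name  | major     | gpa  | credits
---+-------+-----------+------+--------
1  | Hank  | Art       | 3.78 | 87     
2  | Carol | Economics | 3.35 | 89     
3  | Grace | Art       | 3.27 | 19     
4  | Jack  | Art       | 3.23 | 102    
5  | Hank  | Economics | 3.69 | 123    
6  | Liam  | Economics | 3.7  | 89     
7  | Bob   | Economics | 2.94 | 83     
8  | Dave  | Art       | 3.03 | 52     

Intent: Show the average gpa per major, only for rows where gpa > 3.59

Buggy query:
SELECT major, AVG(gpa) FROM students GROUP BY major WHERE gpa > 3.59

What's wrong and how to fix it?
Bug: WHERE cannot follow GROUP BY

Fix: Place WHERE between FROM and GROUP BY

Corrected query:
SELECT major, AVG(gpa) FROM students WHERE gpa > 3.59 GROUP BY major

Result:
major     | AVG(gpa)
----------+---------
Art       | 3.78    
Economics | 3.695   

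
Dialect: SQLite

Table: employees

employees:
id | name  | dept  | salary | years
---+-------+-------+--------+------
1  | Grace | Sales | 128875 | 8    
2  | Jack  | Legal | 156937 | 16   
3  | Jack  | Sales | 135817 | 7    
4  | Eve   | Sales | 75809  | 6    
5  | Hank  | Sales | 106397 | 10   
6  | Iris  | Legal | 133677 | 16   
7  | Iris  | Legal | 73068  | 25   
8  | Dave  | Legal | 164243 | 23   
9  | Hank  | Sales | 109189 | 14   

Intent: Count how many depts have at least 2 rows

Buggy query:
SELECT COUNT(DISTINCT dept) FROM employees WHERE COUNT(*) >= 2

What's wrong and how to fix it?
Bug: COUNT(*) cannot appear in WHERE; the per-group count doesn't exist yet

Fix: Group first with HAVING COUNT(*) >= 2, then COUNT the resulting groups

Corrected query:
SELECT COUNT(*) FROM (SELECT dept FROM employees GROUP BY dept HAVING COUNT(*) >= 2)

Result:
COUNT(*)
--------
2       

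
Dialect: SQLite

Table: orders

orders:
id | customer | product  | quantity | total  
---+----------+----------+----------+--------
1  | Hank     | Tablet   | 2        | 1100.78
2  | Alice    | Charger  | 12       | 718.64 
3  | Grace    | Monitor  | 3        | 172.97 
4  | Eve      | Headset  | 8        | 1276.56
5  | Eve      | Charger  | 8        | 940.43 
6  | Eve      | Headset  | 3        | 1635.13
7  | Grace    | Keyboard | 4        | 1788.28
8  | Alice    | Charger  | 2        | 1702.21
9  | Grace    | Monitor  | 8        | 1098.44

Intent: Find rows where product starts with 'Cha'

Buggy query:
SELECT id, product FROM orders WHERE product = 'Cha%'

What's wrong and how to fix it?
Bug: '=' compares the literal string including the % character; pattern matching needs LIKE

Fix: Use LIKE for wildcard pattern matching

Corrected query:
SELECT id, product FROM orders WHERE product LIKE 'Cha%'

Result:
id | product
---+--------
2  | Charger
5  | Charger
8  | Charger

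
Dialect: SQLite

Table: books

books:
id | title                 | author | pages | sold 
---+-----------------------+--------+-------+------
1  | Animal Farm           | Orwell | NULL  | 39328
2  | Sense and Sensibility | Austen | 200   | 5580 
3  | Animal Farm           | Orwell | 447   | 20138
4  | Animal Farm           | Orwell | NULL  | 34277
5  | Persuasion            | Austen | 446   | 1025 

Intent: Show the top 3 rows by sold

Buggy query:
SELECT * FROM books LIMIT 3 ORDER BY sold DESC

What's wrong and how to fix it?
Bug: ORDER BY cannot follow LIMIT; LIMIT is the final clause

Fix: Sort with ORDER BY, then apply LIMIT

Corrected query:
SELECT * FROM books ORDER BY sold DESC LIMIT 3

Result:
id | title       | author | pages | sold 
---+-------------+--------+-------+------
1  | Animal Farm | Orwell | NULL  | 39328
4  | Animal Farm | Orwell | NULL  | 34277
3  | Animal Farm | Orwell | 447   | 20138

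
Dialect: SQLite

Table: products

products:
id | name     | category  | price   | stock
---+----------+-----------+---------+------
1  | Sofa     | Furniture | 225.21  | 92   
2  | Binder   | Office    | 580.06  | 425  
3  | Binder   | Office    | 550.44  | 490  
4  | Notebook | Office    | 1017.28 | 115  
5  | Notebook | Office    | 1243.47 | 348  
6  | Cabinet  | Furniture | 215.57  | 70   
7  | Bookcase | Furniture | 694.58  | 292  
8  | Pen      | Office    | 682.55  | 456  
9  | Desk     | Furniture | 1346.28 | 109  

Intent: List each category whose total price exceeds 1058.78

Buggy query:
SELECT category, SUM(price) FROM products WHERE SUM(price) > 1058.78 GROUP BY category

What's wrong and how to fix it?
Bug: Aggregate functions cannot appear in a WHERE clause

Fix: Use HAVING (which filters groups after aggregation) instead of WHERE

Corrected query:
SELECT category, SUM(price) FROM products GROUP BY category HAVING SUM(price) > 1058.78

Result:
category  | SUM(price)
----------+-----------
Furniture | 2481.64   
Office    | 4073.8    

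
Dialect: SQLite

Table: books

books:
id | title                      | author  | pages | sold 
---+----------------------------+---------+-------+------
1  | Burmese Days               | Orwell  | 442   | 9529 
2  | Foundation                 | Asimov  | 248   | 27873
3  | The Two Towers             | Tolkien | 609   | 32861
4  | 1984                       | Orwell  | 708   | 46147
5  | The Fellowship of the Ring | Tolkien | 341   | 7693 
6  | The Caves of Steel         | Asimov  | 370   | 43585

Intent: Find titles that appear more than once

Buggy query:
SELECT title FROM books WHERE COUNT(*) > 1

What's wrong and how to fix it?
Bug: COUNT(*) is an aggregate and cannot be used in WHERE

Fix: GROUP BY title, then filter groups with HAVING COUNT(*) > 1

Corrected query:
SELECT title FROM books GROUP BY title HAVING COUNT(*) > 1

Result:
(no rows)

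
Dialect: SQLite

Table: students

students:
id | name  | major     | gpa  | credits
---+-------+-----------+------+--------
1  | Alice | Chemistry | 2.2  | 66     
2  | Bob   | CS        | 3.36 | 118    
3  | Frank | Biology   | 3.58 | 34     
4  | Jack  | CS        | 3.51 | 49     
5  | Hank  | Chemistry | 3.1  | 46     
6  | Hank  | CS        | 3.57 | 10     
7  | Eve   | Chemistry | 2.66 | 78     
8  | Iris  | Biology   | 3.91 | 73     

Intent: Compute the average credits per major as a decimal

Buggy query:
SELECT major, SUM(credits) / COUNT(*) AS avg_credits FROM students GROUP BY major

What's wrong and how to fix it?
Bug: SUM(credits) and COUNT(*) are both integers; the division truncates the fractional part

Fix: Cast one side to REAL so the division keeps the fractional part

Corrected query:
SELECT major, SUM(credits) * 1.0 / COUNT(*) AS avg_credits FROM students GROUP BY major

Result:
major     | avg_credits
----------+------------
Biology   | 53.5       
CS        | 59         
Chemistry | 63.333333  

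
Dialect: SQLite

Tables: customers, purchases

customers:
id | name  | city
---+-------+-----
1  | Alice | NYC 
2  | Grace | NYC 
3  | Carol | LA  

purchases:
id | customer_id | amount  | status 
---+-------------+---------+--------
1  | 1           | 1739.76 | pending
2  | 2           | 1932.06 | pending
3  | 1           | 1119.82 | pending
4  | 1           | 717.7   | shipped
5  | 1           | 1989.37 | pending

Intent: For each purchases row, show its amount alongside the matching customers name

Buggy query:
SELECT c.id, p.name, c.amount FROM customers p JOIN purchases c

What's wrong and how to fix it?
Bug: JOIN with no ON clause produces a cartesian product; every purchases row pairs with every customers row

Fix: Specify the join condition linking the foreign key to the parent id

Corrected query:
SELECT c.id, p.name, c.amount FROM customers p JOIN purchases c ON c.customer_id = p.id

Result:
id | name  | amount 
---+-------+--------
1  | Alice | 1739.76
2  | Grace | 1932.06
3  | Alice | 1119.82
4  | Alice | 717.7  
5  | Alice | 1989.37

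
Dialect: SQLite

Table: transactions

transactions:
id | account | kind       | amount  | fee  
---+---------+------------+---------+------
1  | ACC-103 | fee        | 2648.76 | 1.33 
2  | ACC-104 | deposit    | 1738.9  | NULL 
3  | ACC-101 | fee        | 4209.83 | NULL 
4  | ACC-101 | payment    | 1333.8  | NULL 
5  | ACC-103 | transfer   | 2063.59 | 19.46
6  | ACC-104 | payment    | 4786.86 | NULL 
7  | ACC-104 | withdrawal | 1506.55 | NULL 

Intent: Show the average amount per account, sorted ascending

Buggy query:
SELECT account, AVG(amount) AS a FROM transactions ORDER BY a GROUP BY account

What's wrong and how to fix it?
Bug: GROUP BY must precede ORDER BY

Fix: Move ORDER BY to the end, after GROUP BY

Corrected query:
SELECT account, AVG(amount) AS a FROM transactions GROUP BY account ORDER BY a

Result:
account | a          
--------+------------
ACC-103 | 2356.175   
ACC-104 | 2677.436667
ACC-101 | 2771.815   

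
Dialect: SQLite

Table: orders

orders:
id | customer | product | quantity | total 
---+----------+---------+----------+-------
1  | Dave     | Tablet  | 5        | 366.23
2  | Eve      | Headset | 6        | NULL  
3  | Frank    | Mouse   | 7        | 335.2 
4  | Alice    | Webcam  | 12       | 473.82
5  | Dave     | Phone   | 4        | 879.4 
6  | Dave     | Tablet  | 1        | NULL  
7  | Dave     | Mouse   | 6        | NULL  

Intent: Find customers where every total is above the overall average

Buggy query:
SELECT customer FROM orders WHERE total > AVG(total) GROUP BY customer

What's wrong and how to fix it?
Bug: WHERE evaluates per row before aggregation, so AVG() is unavailable

Fix: Compute the overall average in a scalar subquery and compare each group's MIN against it in HAVING

Corrected query:
SELECT customer FROM orders GROUP BY customer HAVING MIN(total) > (SELECT AVG(total) FROM orders)

Result:
(no rows)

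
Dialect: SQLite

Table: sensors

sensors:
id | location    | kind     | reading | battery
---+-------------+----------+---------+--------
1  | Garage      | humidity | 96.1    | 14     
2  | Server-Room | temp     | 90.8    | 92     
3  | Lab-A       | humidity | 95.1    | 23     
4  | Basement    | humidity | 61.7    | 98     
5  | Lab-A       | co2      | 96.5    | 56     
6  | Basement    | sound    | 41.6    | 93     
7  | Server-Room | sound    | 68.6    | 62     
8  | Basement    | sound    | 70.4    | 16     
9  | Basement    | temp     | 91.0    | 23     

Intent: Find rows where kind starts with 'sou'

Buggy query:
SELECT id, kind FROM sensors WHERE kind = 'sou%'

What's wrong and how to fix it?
Bug: Wildcards only work with LIKE; '=' treats '%' as a literal character

Fix: Replace '=' with LIKE so 'sou%' is treated as a pattern

Corrected query:
SELECT id, kind FROM sensors WHERE kind LIKE 'sou%'

Result:
id | kind 
---+------
6  | sound
7  | sound
8  | sound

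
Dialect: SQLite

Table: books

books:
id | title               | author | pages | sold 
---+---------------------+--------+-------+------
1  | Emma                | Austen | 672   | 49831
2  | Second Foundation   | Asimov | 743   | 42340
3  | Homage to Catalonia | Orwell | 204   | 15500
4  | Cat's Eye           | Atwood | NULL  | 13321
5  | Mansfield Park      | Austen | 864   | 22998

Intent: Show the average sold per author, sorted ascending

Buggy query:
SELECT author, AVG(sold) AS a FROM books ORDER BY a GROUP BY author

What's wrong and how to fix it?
Bug: GROUP BY must precede ORDER BY

Fix: Move ORDER BY to the end, after GROUP BY

Corrected query:
SELECT author, AVG(sold) AS a FROM books GROUP BY author ORDER BY a

Result:
author | a      
-------+--------
Atwood | 13321  
Orwell | 15500  
Austen | 36414.5
Asimov | 42340  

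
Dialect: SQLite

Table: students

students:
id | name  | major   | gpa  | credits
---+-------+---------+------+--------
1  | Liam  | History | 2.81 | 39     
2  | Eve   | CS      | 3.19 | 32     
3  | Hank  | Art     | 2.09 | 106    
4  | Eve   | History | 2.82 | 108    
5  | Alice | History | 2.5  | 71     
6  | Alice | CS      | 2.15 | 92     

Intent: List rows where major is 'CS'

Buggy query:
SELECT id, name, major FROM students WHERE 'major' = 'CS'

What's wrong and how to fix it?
Bug: Single quotes denote string literals in SQL; the column name is being compared as a constant string

Fix: Reference the column as major without single quotes

Corrected query:
SELECT id, name, major FROM students WHERE major = 'CS'

Result:
id | name  | major
---+-------+------
2  | Eve   | CS   
6  | Alice | CS   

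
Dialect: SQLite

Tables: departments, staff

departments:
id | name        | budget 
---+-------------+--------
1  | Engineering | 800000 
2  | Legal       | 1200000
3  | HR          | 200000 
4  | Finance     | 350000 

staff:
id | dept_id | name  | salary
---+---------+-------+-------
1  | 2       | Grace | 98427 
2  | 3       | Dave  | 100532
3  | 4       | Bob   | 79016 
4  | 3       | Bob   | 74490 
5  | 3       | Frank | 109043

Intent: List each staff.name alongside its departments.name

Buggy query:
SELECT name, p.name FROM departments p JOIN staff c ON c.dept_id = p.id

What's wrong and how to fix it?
Bug: 'name' exists in both joined tables, so the database can't tell which one is meant

Fix: Prefix ambiguous columns with the table alias

Corrected query:
SELECT c.name, p.name FROM departments p JOIN staff c ON c.dept_id = p.id

Result:
name  | name   
------+--------
Grace | Legal  
Dave  | HR     
Bob   | Finance
Bob   | HR     
Frank | HR     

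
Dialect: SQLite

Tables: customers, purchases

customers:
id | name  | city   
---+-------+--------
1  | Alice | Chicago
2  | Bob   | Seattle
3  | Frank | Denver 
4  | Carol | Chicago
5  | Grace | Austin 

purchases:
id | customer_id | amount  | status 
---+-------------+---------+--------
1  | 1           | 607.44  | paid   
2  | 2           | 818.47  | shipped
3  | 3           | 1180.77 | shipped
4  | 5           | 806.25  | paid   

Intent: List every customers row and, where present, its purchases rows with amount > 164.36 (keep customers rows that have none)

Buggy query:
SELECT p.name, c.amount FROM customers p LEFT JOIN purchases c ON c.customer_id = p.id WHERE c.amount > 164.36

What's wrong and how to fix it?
Bug: A WHERE condition on the right-hand table after LEFT JOIN drops unmatched parents

Fix: Move the right-table condition into the ON clause so unmatched parents are kept

Corrected query:
SELECT p.name, c.amount FROM customers p LEFT JOIN purchases c ON c.customer_id = p.id AND c.amount > 164.36

Result:
name  | amount 
------+--------
Alice | 607.44 
Bob   | 818.47 
Frank | 1180.77
Carol | NULL   
Grace | 806.25 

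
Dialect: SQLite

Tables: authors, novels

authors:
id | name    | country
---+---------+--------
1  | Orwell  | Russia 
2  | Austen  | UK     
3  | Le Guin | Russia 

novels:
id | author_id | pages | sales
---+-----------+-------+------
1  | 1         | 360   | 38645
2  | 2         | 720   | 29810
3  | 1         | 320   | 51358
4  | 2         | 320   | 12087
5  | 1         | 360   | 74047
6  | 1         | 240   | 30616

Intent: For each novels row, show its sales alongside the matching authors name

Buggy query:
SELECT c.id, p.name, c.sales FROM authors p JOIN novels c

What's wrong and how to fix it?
Bug: JOIN with no ON clause produces a cartesian product; every novels row pairs with every authors row

Fix: Specify the join condition linking the foreign key to the parent id

Corrected query:
SELECT c.id, p.name, c.sales FROM authors p JOIN novels c ON c.author_id = p.id

Result:
id | name   | sales
---+--------+------
1  | Orwell | 38645
2  | Austen | 29810
3  | Orwell | 51358
4  | Austen | 12087
5  | Orwell | 74047
6  | Orwell | 30616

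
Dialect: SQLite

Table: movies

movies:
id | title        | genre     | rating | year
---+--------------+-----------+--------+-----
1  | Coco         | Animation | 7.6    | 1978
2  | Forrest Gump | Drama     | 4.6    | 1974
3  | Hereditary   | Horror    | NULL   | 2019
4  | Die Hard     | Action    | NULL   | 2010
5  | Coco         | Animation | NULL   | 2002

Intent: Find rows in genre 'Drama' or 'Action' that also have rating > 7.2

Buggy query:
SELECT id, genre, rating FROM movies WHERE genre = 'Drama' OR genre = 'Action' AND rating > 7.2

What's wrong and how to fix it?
Bug: AND binds tighter than OR, so this parses as genre = 'Drama' OR (genre = 'Action' AND rating > 7.2)

Fix: Add parentheses around the OR so the AND applies to both alternatives

Corrected query:
SELECT id, genre, rating FROM movies WHERE (genre = 'Drama' OR genre = 'Action') AND rating > 7.2

Result:
(no rows)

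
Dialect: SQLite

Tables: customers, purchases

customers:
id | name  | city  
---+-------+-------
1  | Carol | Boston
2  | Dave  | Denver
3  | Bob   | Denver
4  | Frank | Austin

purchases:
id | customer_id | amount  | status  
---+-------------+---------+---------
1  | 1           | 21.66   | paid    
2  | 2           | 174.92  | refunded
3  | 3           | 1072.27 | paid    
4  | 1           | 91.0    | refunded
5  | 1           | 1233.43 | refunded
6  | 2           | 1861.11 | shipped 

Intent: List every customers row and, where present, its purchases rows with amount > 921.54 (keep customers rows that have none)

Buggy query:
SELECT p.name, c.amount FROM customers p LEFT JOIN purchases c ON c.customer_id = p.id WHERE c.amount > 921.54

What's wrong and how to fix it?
Bug: Filtering c.amount in WHERE discards the NULL rows produced by LEFT JOIN, turning it into an inner join

Fix: Put 'c.amount > 921.54' in the JOIN's ON clause instead of WHERE

Corrected query:
SELECT p.name, c.amount FROM customers p LEFT JOIN purchases c ON c.customer_id = p.id AND c.amount > 921.54

Result:
name  | amount 
------+--------
Carol | 1233.43
Dave  | 1861.11
Bob   | 1072.27
Frank | NULL   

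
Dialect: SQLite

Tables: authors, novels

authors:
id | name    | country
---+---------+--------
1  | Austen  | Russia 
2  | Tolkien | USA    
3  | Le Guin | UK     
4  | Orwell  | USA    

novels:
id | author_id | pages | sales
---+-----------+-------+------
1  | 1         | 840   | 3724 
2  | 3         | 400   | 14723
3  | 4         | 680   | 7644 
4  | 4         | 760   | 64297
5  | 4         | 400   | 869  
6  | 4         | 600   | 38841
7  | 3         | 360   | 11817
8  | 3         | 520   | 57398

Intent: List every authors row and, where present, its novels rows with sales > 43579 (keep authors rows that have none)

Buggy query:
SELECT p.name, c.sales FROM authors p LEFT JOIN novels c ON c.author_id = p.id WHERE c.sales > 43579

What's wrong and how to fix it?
Bug: A WHERE condition on the right-hand table after LEFT JOIN drops unmatched parents

Fix: Move the right-table condition into the ON clause so unmatched parents are kept

Corrected query:
SELECT p.name, c.sales FROM authors p LEFT JOIN novels c ON c.author_id = p.id AND c.sales > 43579

Result:
name    | sales
--------+------
Austen  | NULL 
Tolkien | NULL 
Le Guin | 57398
Orwell  | 64297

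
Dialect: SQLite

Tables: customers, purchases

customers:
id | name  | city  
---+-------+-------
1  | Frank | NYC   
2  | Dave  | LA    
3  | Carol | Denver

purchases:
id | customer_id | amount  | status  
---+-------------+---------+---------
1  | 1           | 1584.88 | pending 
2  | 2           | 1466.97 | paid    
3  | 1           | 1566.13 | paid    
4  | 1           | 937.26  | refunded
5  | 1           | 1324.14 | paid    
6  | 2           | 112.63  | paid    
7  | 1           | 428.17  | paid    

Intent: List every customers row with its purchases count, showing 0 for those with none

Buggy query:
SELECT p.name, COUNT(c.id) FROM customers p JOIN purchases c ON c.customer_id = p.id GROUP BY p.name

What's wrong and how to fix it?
Bug: INNER JOIN drops customers rows that have no matching purchases rows

Fix: Use LEFT JOIN so parents without children still appear (COUNT(c.id) gives 0)

Corrected query:
SELECT p.name, COUNT(c.id) FROM customers p LEFT JOIN purchases c ON c.customer_id = p.id GROUP BY p.name

Result:
name  | COUNT(c.id)
------+------------
Carol | 0          
Dave  | 2          
Frank | 5          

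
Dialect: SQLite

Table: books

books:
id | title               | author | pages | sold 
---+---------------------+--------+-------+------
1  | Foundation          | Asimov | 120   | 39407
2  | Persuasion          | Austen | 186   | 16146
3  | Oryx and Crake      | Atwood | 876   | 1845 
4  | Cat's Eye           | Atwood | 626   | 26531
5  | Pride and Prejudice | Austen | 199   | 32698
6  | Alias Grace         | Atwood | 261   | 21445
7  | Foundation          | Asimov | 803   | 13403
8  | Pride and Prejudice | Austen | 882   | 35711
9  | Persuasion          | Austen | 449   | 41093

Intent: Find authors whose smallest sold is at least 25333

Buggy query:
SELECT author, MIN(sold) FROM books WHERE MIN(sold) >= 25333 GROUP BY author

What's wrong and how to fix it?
Bug: MIN() in WHERE is a misuse of aggregate

Fix: Use HAVING for the per-group MIN condition

Corrected query:
SELECT author, MIN(sold) FROM books GROUP BY author HAVING MIN(sold) >= 25333

Result:
(no rows)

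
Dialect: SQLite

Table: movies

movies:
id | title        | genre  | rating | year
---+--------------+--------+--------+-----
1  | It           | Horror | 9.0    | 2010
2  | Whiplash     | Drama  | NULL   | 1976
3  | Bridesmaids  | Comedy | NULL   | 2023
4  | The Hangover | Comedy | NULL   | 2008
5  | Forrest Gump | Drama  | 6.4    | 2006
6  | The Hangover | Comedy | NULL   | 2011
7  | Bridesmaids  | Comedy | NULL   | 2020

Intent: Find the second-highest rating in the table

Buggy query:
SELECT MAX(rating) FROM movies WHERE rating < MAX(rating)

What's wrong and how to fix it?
Bug: MAX(rating) on the right of the comparison is an aggregate-in-WHERE error

Fix: Put the inner MAX in a scalar subquery

Corrected query:
SELECT MAX(rating) FROM movies WHERE rating < (SELECT MAX(rating) FROM movies)

Result:
MAX(rating)
-----------
6.4        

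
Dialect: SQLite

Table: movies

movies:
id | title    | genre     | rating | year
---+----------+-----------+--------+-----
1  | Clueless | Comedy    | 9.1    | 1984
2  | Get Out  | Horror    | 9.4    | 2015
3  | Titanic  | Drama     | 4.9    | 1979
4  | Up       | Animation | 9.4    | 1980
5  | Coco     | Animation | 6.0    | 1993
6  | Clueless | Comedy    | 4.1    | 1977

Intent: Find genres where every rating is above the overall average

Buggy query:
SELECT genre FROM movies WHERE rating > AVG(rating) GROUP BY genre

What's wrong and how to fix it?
Bug: WHERE evaluates per row before aggregation, so AVG() is unavailable

Fix: Use a subquery for AVG and a HAVING MIN(...) filter so the condition holds for every row in the group

Corrected query:
SELECT genre FROM movies GROUP BY genre HAVING MIN(rating) > (SELECT AVG(rating) FROM movies)

Result:
genre 
------
Horror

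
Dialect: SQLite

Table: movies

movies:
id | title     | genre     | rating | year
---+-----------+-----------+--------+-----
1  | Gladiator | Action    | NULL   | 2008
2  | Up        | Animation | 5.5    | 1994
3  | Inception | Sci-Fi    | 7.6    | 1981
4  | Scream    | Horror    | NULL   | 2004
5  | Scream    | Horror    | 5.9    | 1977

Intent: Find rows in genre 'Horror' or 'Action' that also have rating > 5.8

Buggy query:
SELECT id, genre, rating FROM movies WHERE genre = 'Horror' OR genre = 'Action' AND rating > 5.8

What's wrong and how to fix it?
Bug: AND binds tighter than OR, so this parses as genre = 'Horror' OR (genre = 'Action' AND rating > 5.8)

Fix: Add parentheses around the OR so the AND applies to both alternatives

Corrected query:
SELECT id, genre, rating FROM movies WHERE (genre = 'Horror' OR genre = 'Action') AND rating > 5.8

Result:
id | genre  | rating
---+--------+-------
5  | Horror | 5.9   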